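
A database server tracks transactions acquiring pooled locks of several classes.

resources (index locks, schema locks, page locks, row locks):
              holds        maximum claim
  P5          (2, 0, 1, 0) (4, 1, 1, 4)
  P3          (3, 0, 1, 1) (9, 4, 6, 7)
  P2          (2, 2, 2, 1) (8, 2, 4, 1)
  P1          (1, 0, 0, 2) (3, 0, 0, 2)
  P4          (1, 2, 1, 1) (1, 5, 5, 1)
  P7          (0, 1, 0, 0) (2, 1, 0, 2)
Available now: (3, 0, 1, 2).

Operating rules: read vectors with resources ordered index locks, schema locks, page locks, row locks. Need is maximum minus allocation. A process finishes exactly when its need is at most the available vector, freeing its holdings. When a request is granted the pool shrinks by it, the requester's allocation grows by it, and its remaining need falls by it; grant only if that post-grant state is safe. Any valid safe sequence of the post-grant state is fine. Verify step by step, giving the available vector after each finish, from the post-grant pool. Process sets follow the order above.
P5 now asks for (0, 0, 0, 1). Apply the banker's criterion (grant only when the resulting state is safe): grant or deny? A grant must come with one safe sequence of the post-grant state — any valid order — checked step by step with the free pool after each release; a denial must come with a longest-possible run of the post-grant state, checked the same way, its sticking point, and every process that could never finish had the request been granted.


GRANT: granting preserves safety; a valid post-grant sequence is P1, P7, P5, P2, P4, P3.
Key observation: after the grant the pool drops to (3, 0, 1, 1), which still lets P1 finish first and unwind the rest.
Verifying the post-grant state step by step:
  pool = (3, 0, 1, 1)
  P1 needs (2, 0, 0, 0) <= (3, 0, 1, 1) -> finishes; pool += (1, 0, 0, 2) = (4, 0, 1, 3)
  P7 needs (2, 0, 0, 2) <= (4, 0, 1, 3) -> finishes; pool += (0, 1, 0, 0) = (4, 1, 1, 3)
  P5 needs (2, 1, 0, 3) <= (4, 1, 1, 3) -> finishes; pool += (2, 0, 1, 1) = (6, 1, 2, 4)
  P2 needs (6, 0, 2, 0) <= (6, 1, 2, 4) -> finishes; pool += (2, 2, 2, 1) = (8, 3, 4, 5)
  P4 needs (0, 3, 4, 0) <= (8, 3, 4, 5) -> finishes; pool += (1, 2, 1, 1) = (9, 5, 5, 6)
  P3 needs (6, 4, 5, 6) <= (9, 5, 5, 6) -> finishes; pool += (3, 0, 1, 1) = (12, 5, 6, 7)


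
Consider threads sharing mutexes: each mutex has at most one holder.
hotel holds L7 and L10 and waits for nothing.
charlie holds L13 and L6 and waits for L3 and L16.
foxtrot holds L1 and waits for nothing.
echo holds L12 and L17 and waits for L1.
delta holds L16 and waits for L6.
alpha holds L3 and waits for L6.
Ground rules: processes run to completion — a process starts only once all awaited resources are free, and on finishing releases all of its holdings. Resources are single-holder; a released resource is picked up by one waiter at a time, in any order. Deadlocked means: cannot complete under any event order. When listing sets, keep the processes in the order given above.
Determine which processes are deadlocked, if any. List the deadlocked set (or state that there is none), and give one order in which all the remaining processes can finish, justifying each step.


Deadlocked set: charlie, delta and alpha.
Key observation: charlie -> delta -> charlie is a circular wait — nothing in it can go first; alpha is caught in further circular waits.
The rest can finish in the order foxtrot, hotel, echo.
Check, step by step:
  run foxtrot (it waits on nothing); releases L1
  run hotel (it waits on nothing); releases L7 and L10
  echo: everything it awaited (L1) is free; runs, freeing L12 and L17


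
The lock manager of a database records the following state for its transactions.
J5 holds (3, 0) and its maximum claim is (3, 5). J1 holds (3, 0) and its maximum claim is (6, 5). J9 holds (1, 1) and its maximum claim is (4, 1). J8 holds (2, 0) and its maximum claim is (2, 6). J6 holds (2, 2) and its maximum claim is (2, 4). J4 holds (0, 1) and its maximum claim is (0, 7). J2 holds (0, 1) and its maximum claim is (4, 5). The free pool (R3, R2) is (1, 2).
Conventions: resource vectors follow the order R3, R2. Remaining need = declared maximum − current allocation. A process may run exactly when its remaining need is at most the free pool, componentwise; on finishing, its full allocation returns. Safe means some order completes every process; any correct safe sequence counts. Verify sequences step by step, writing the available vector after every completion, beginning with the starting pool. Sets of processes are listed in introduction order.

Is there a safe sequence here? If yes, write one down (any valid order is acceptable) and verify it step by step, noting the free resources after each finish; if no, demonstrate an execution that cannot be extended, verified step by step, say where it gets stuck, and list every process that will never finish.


SAFE. One safe sequence: J6, J9, J2, J8, J5, J1, J4.
Key observation: J6 is the earliest step where a requested resource binds exactly: need (0, 2), pool (1, 2) at its turn.
Walking it through:
  pool = (1, 2)
  J6: need (0, 2) fits (1, 2); releases (2, 2), pool now (3, 4)
  J9: need (3, 0) fits (3, 4); releases (1, 1), pool now (4, 5)
  J2: need (4, 4) fits (4, 5); releases (0, 1), pool now (4, 6)
  J8: need (0, 6) fits (4, 6); releases (2, 0), pool now (6, 6)
  J5: need (0, 5) fits (6, 6); releases (3, 0), pool now (9, 6)
  J1: need (3, 5) fits (9, 6); releases (3, 0), pool now (12, 6)
  J4: need (0, 6) fits (12, 6); releases (0, 1), pool now (12, 7)


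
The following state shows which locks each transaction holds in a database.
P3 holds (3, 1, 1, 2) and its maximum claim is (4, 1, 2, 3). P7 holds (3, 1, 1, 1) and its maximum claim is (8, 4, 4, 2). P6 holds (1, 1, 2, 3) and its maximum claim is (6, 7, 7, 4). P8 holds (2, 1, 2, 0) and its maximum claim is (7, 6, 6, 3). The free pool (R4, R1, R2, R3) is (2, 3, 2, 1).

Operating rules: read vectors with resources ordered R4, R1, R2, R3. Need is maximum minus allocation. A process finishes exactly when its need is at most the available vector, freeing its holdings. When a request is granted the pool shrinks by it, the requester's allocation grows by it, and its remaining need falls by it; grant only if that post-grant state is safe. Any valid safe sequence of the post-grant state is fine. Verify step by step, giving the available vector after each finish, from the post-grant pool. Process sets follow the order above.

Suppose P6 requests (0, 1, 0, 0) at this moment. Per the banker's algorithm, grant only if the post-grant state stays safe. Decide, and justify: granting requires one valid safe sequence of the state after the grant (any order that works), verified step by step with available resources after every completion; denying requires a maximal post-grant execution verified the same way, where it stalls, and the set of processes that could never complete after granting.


DENY: after the grant no complete ordering would exist.
Key observation: once P3, P7 finish, the pool peaks at (8, 4, 4, 4) — and every remaining process still needs more R1 than that.
On the post-grant state, P3, P7 is a maximal run — nothing extends it. Step-by-step check:
  pool = (2, 2, 2, 1)
  P3: need (1, 0, 1, 1) fits (2, 2, 2, 1); releases (3, 1, 1, 2), pool now (5, 3, 3, 3)
  P7: need (5, 3, 3, 1) fits (5, 3, 3, 3); releases (3, 1, 1, 1), pool now (8, 4, 4, 4)
  blocked: P6 wants (5, 5, 5, 1), pool (8, 4, 4, 4) — not enough R1 and R2
  blocked: P8 wants (5, 5, 4, 3), pool (8, 4, 4, 4) — not enough R1
Had the request been granted, P6 and P8 could never finish.


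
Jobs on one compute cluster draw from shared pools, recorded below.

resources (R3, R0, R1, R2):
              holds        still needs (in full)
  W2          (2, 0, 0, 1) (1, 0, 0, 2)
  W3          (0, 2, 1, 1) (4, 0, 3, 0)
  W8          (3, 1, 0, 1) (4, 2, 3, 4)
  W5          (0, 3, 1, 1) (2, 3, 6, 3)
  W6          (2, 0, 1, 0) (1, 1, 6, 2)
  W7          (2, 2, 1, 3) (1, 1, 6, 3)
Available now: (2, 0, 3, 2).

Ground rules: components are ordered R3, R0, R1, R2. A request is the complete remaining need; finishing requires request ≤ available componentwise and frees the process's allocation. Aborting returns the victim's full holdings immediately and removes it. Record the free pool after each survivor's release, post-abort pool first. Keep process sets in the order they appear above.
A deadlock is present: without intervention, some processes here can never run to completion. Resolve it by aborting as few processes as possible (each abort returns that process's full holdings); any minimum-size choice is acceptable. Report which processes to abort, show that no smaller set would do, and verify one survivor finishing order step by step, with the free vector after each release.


The answer: abort W5 and W7.
Key observation: the deadlocked W6 becomes finishable only because W5 and W7 released (2, 5, 2, 4); it completes at step 4 below.
Why nothing smaller works — every single abort fails: W2 alone leaves W5 blocked (short on R1); W3 alone leaves W5 blocked (short on R1); W8 alone leaves W5 blocked (short on R1); W5 alone leaves W6 blocked (short on R1); W6 alone leaves W5 blocked (short on R1); W7 alone leaves W5 blocked (short on R1).
One survivor order: W2, W8, W3, W6. Step-by-step check (post-abort pool first):
  pool = (4, 5, 5, 6)
  W2 needs (1, 0, 0, 2) <= (4, 5, 5, 6) -> finishes; pool += (2, 0, 0, 1) = (6, 5, 5, 7)
  W8 needs (4, 2, 3, 4) <= (6, 5, 5, 7) -> finishes; pool += (3, 1, 0, 1) = (9, 6, 5, 8)
  W3 needs (4, 0, 3, 0) <= (9, 6, 5, 8) -> finishes; pool += (0, 2, 1, 1) = (9, 8, 6, 9)
  W6 needs (1, 1, 6, 2) <= (9, 8, 6, 9) -> finishes; pool += (2, 0, 1, 0) = (11, 8, 7, 9)


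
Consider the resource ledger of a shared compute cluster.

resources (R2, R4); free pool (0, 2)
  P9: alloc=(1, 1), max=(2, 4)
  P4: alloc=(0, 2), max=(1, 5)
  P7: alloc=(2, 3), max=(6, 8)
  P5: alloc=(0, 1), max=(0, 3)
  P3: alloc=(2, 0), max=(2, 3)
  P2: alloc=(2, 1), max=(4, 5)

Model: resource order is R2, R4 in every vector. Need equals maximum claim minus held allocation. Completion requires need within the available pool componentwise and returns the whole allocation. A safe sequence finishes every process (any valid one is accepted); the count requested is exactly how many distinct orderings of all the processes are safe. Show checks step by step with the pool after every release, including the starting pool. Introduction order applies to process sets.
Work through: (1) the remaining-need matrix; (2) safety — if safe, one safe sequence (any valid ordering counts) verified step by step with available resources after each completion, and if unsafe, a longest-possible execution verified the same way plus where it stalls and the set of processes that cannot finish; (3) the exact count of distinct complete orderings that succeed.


(1) Outstanding need per process (order R2, R4):
  P9: (1, 3)
  P4: (1, 3)
  P7: (4, 5)
  P5: (0, 2)
  P3: (0, 3)
  P2: (2, 4)
(2) The state is SAFE; one workable sequence: P5, P3, P9, P2, P4, P7.
Key observation: reading the order forward, P5 is the first process whose need (0, 2) meets the free pool (0, 2) exactly on a resource it requests.
Walking it through:
  pool = (0, 2)
  P5 needs (0, 2) <= (0, 2) -> finishes; pool += (0, 1) = (0, 3)
  P3 needs (0, 3) <= (0, 3) -> finishes; pool += (2, 0) = (2, 3)
  P9 needs (1, 3) <= (2, 3) -> finishes; pool += (1, 1) = (3, 4)
  P2 needs (2, 4) <= (3, 4) -> finishes; pool += (2, 1) = (5, 5)
  P4 needs (1, 3) <= (5, 5) -> finishes; pool += (0, 2) = (5, 7)
  P7 needs (4, 5) <= (5, 7) -> finishes; pool += (2, 3) = (7, 10)
(3) Precisely 6 of the possible complete orderings are safe sequences.


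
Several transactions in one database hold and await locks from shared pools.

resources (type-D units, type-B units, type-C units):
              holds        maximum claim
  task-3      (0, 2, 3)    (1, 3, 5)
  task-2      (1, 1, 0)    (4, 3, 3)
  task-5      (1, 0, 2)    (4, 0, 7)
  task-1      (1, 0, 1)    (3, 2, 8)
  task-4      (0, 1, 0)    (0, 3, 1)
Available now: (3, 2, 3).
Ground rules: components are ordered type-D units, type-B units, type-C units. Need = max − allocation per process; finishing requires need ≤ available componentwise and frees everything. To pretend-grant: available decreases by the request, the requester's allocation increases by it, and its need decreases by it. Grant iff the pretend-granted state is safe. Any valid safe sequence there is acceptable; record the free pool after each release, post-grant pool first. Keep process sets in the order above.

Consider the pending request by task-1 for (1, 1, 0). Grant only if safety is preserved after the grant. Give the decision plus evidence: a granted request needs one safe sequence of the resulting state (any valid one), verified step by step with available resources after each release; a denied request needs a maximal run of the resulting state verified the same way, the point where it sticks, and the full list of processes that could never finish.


DENY — the pretend-granted state is unsafe.
Key observation: after task-3, task-4 the pool peaks at (2, 4, 6), and each blocked process is short somewhere: task-2 on type-D units; task-5 on type-D units; task-1 on type-C units.
Pretend the grant happened; the run task-3, task-4 goes as far as possible. Walking it through:
  pool = (2, 1, 3)
  run task-3 (needs (1, 1, 2), free (2, 1, 3)); after release of (0, 2, 3) the pool is (2, 3, 6)
  run task-4 (needs (0, 2, 1), free (2, 3, 6)); after release of (0, 1, 0) the pool is (2, 4, 6)
  task-2 still needs (3, 2, 3) but only (2, 4, 6) is free — short on type-D units
  task-5 still needs (3, 0, 5) but only (2, 4, 6) is free — short on type-D units
  task-1 still needs (1, 1, 7) but only (2, 4, 6) is free — short on type-C units
Had the request been granted, task-2, task-5 and task-1 could never finish.


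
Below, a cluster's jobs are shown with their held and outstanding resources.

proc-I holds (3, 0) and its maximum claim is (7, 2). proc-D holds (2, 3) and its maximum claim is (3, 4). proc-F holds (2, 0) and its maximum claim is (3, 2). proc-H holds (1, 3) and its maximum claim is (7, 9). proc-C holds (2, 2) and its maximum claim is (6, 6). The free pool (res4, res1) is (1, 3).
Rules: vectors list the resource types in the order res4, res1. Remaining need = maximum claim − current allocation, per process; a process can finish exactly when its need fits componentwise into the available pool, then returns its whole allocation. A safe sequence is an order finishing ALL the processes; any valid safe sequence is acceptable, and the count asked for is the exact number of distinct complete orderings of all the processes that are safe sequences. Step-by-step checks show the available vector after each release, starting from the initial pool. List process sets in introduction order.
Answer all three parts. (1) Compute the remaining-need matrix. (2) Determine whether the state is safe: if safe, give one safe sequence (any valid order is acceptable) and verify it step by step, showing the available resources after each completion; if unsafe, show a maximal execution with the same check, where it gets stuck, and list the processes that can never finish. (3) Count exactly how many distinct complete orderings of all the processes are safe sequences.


(1) Outstanding need per process (order res4, res1):
  proc-I: (4, 2)
  proc-D: (1, 1)
  proc-F: (1, 2)
  proc-H: (6, 6)
  proc-C: (4, 4)
(2) The state is SAFE; one workable sequence: proc-D, proc-F, proc-I, proc-H, proc-C.
Key observation: the first exact fit in this order is proc-D — it needs (1, 1) with (1, 3) free, meeting a requested resource to the last unit.
Check, step by step:
  pool = (1, 3)
  proc-D needs (1, 1) <= (1, 3) -> finishes; pool += (2, 3) = (3, 6)
  proc-F needs (1, 2) <= (3, 6) -> finishes; pool += (2, 0) = (5, 6)
  proc-I needs (4, 2) <= (5, 6) -> finishes; pool += (3, 0) = (8, 6)
  proc-H needs (6, 6) <= (8, 6) -> finishes; pool += (1, 3) = (9, 9)
  proc-C needs (4, 4) <= (9, 9) -> finishes; pool += (2, 2) = (11, 11)
(3) The exact count: 8 of the possible complete orderings are safe sequences.


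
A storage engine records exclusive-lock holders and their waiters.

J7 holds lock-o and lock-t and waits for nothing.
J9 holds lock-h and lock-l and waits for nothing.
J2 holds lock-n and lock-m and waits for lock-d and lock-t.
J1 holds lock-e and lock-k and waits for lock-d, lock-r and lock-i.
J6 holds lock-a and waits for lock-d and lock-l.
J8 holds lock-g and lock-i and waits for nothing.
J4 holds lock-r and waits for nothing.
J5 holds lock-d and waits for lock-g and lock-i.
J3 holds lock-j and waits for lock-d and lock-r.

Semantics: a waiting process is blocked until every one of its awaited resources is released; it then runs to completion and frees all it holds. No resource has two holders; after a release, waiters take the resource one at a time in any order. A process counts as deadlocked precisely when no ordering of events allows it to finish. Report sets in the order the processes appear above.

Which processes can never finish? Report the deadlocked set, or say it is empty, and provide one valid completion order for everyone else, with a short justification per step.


The deadlocked set is empty.
Key observation: the wait graph is acyclic; completion cascades from the unblocked processes through everyone else.
A valid finishing order for the others: J8, J4, J9, J5, J6, J3, J1, J7, J2.
Walking it through:
  J8 waits on nothing -> runs at once and releases lock-g and lock-i
  J4 waits on nothing -> runs at once and releases lock-r
  J9 waits on nothing -> runs at once and releases lock-h and lock-l
  J5 waits on lock-g and lock-i — all released -> runs and releases lock-d
  J6 waits on lock-d and lock-l — all released -> runs and releases lock-a
  J3 waits on lock-d and lock-r — all released -> runs and releases lock-j
  J1 waits on lock-d, lock-r and lock-i — all released -> runs and releases lock-e and lock-k
  J7 waits on nothing -> runs at once and releases lock-o and lock-t
  J2 waits on lock-d and lock-t — all released -> runs and releases lock-n and lock-m


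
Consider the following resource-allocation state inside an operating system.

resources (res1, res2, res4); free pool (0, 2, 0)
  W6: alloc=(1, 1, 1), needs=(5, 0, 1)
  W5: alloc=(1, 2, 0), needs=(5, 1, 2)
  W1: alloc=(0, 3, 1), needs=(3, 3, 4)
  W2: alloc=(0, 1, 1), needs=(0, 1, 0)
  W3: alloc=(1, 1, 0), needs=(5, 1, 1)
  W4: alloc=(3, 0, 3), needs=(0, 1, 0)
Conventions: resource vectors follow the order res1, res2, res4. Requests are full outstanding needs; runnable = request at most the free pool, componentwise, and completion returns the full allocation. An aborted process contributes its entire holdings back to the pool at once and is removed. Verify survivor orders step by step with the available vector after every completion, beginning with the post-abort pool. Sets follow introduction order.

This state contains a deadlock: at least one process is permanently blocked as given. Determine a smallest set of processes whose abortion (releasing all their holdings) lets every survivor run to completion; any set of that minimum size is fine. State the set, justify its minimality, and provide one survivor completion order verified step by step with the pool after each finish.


The answer: abort W6 and W5.
Key observation: W3 could never have finished before the abort; with (2, 3, 1) returned by W6 and W5, it fits at step 3.
No one abort is enough; case by case: W6 alone leaves W5 blocked (short on res1); W5 alone leaves W6 blocked (short on res1); W1 alone leaves W6 blocked (short on res1); W2 alone leaves W6 blocked (short on res1); W3 alone leaves W6 blocked (short on res1); W4 alone leaves W6 blocked (short on res1).
One survivor order: W4, W1, W3, W2. Step-by-step check (post-abort pool first):
  pool = (2, 5, 1)
  W4 needs (0, 1, 0) <= (2, 5, 1) -> finishes; pool += (3, 0, 3) = (5, 5, 4)
  W1 needs (3, 3, 4) <= (5, 5, 4) -> finishes; pool += (0, 3, 1) = (5, 8, 5)
  W3 needs (5, 1, 1) <= (5, 8, 5) -> finishes; pool += (1, 1, 0) = (6, 9, 5)
  W2 needs (0, 1, 0) <= (6, 9, 5) -> finishes; pool += (0, 1, 1) = (6, 10, 6)


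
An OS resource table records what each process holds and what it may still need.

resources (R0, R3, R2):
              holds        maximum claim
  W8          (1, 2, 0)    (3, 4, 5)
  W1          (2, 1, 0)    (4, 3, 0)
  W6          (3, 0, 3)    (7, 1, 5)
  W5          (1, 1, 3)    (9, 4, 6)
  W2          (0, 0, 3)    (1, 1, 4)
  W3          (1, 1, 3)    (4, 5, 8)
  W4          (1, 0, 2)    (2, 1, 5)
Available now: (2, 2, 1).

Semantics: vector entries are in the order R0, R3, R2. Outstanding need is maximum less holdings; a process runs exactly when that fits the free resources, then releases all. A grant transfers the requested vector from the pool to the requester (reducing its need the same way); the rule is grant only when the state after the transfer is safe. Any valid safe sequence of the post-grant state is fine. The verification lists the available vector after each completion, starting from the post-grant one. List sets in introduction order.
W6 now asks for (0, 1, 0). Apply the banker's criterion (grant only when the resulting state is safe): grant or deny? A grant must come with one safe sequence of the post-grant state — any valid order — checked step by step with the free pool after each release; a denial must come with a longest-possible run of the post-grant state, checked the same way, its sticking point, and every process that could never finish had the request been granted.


DENY — the pretend-granted state is unsafe.
Key observation: after W2, W4 the pool peaks at (3, 1, 6), and each blocked process is short somewhere: W8 on R3; W1 on R3; W6 on R0; W5 on R0, R3; W3 on R3.
Pretend the grant happened; the run W2, W4 goes as far as possible. Step-by-step check:
  pool = (2, 1, 1)
  run W2 (needs (1, 1, 1), free (2, 1, 1)); after release of (0, 0, 3) the pool is (2, 1, 4)
  run W4 (needs (1, 1, 3), free (2, 1, 4)); after release of (1, 0, 2) the pool is (3, 1, 6)
  W8 cannot run: need (2, 2, 5) vs free (3, 1, 6) (insufficient R3)
  W1 cannot run: need (2, 2, 0) vs free (3, 1, 6) (insufficient R3)
  W6 cannot run: need (4, 0, 2) vs free (3, 1, 6) (insufficient R0)
  W5 cannot run: need (8, 3, 3) vs free (3, 1, 6) (insufficient R0 and R3)
  W3 cannot run: need (3, 4, 5) vs free (3, 1, 6) (insufficient R3)
Post-grant, the permanently blocked set is W8, W1, W6, W5 and W3.


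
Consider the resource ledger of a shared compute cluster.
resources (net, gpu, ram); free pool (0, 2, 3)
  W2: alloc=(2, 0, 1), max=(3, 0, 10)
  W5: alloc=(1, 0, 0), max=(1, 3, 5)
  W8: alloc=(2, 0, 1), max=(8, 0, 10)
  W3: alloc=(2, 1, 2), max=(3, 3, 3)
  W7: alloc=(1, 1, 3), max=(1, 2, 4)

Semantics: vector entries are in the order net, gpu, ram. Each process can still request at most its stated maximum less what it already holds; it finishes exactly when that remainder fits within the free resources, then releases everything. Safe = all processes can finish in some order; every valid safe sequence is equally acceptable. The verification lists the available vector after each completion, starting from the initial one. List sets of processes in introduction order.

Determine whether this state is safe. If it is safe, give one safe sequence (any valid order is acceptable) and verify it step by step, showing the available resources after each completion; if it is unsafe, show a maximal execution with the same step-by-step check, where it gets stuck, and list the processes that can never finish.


The state is UNSAFE.
Key observation: no order helps: past W7, W5, W3, the free pool tops out at (4, 4, 8), below what each blocked process needs in ram.
Going as far as possible: W7, W5, W3; after that, nothing fits. Walking it through:
  pool = (0, 2, 3)
  W7 needs (0, 1, 1) <= (0, 2, 3) -> finishes; pool += (1, 1, 3) = (1, 3, 6)
  W5 needs (0, 3, 5) <= (1, 3, 6) -> finishes; pool += (1, 0, 0) = (2, 3, 6)
  W3 needs (1, 2, 1) <= (2, 3, 6) -> finishes; pool += (2, 1, 2) = (4, 4, 8)
  W2 cannot run: need (1, 0, 9) vs free (4, 4, 8) (insufficient ram)
  W8 cannot run: need (6, 0, 9) vs free (4, 4, 8) (insufficient net and ram)
Permanently blocked: W2 and W8.


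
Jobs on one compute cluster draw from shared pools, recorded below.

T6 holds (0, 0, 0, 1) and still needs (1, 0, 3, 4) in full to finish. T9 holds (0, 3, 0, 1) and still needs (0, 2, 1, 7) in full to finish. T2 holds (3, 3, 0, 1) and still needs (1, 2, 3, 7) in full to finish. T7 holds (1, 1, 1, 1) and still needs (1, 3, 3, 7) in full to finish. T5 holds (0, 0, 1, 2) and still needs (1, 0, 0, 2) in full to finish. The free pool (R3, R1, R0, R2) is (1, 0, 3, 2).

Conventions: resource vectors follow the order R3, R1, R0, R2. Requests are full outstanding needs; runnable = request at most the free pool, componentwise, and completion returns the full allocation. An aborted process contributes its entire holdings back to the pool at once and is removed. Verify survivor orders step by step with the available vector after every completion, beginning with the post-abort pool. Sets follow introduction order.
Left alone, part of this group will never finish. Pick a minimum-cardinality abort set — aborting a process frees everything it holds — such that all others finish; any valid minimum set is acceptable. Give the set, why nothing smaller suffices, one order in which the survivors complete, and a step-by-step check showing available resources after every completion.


The answer: abort T2 and T7.
Key observation: aborting T2 and T7 returns (4, 4, 1, 2), and T9 — hopeless before — runs at step 3 with the returned capacity in the pool.
Minimality, checking each single-abort alternative: T6 alone leaves T9 blocked (short on R1 and R2); T9 alone leaves T2 blocked (short on R2); T2 alone leaves T9 blocked (short on R2); T7 alone leaves T9 blocked (short on R1 and R2); T5 alone leaves T9 blocked (short on R1 and R2).
The survivors complete as T6, T5, T9. Walking it through (starting from the post-abort pool):
  pool = (5, 4, 4, 4)
  T6: need (1, 0, 3, 4) fits (5, 4, 4, 4); releases (0, 0, 0, 1), pool now (5, 4, 4, 5)
  T5: need (1, 0, 0, 2) fits (5, 4, 4, 5); releases (0, 0, 1, 2), pool now (5, 4, 5, 7)
  T9: need (0, 2, 1, 7) fits (5, 4, 5, 7); releases (0, 3, 0, 1), pool now (5, 7, 5, 8)


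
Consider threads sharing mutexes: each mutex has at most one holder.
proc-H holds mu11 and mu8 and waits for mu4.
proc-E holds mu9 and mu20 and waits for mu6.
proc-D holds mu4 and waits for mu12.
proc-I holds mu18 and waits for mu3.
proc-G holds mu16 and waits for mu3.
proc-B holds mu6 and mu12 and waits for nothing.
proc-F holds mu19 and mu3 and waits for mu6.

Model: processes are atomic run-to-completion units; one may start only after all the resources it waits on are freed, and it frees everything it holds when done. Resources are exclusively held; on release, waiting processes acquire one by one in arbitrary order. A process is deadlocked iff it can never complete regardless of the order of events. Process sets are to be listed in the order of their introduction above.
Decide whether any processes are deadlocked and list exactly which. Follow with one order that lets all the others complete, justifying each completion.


No process is deadlocked.
Key observation: all waits point, directly or indirectly, at processes that can finish, so nothing is permanently blocked.
One completion order for the rest: proc-B, proc-F, proc-E, proc-G, proc-D, proc-I, proc-H.
Step-by-step check:
  run proc-B (it waits on nothing); releases mu6 and mu12
  run proc-F (all its waits — mu6 — are resolved); releases mu19 and mu3
  run proc-E (all its waits — mu6 — are resolved); releases mu9 and mu20
  run proc-G (all its waits — mu3 — are resolved); releases mu16
  run proc-D (all its waits — mu12 — are resolved); releases mu4
  run proc-I (all its waits — mu3 — are resolved); releases mu18
  run proc-H (all its waits — mu4 — are resolved); releases mu11 and mu8


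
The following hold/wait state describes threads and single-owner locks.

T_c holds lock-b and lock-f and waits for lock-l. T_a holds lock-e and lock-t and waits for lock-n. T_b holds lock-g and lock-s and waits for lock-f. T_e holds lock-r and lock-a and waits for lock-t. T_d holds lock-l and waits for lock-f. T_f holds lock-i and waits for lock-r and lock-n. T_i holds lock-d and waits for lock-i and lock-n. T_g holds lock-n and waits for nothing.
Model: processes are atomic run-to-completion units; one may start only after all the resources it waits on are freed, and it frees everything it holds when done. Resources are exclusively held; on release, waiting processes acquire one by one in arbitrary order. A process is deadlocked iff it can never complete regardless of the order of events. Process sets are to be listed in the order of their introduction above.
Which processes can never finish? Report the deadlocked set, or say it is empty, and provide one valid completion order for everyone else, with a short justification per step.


The deadlocked set is T_c, T_b and T_d.
Key observation: nobody on the ring T_c -> T_d -> T_c can start until another member finishes, which never happens; T_b waits into the deadlock from upstream.
The rest can finish in the order T_g, T_a, T_e, T_f, T_i.
Step-by-step check:
  T_g waits on nothing -> runs at once and releases lock-n
  run T_a (all its waits — lock-n — are resolved); releases lock-e and lock-t
  run T_e (all its waits — lock-t — are resolved); releases lock-r and lock-a
  run T_f (all its waits — lock-r and lock-n — are resolved); releases lock-i
  run T_i (all its waits — lock-i and lock-n — are resolved); releases lock-d


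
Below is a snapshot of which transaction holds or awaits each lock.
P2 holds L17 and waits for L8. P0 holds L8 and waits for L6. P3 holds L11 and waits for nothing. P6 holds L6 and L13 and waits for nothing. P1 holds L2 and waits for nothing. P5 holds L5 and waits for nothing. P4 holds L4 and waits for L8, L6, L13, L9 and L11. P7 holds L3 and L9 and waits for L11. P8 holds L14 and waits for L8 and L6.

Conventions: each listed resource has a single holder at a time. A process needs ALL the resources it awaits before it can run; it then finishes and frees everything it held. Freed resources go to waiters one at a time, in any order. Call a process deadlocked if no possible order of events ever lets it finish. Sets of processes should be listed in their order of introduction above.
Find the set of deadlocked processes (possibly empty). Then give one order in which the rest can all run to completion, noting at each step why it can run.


The deadlocked set is empty.
Key observation: every chain of waits terminates; starting from the processes that wait on nothing, all the rest unlock in turn.
The rest can finish in the order P3, P6, P5, P1, P0, P7, P8, P4, P2.
Check, step by step:
  P3 waits on nothing -> runs at once and releases L11
  P6 waits on nothing -> runs at once and releases L6 and L13
  P5 waits on nothing -> runs at once and releases L5
  P1 waits on nothing -> runs at once and releases L2
  P0: everything it awaited (L6) is free; runs, freeing L8
  P7: everything it awaited (L11) is free; runs, freeing L3 and L9
  P8: everything it awaited (L8 and L6) is free; runs, freeing L14
  P4: everything it awaited (L8, L6, L13, L9 and L11) is free; runs, freeing L4
  P2: everything it awaited (L8) is free; runs, freeing L17


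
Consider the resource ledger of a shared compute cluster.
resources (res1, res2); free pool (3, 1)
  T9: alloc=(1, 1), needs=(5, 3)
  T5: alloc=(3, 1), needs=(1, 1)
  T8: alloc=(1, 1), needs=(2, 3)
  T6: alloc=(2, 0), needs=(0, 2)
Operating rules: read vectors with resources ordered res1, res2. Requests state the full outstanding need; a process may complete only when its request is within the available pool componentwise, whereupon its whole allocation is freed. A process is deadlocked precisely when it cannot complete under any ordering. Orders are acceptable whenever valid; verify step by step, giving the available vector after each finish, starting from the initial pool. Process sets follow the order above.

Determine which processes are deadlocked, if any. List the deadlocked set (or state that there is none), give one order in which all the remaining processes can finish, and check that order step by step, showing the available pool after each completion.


Deadlocked: T9 and T8.
Key observation: the wall is res2: completing T5, T6 brings the pool only to (8, 2), and all the rest need more.
One completion order for the rest: T5, T6. Check, step by step:
  pool = (3, 1)
  T5 needs (1, 1) <= (3, 1) -> finishes; pool += (3, 1) = (6, 2)
  T6 needs (0, 2) <= (6, 2) -> finishes; pool += (2, 0) = (8, 2)
The stuck group stays short no matter what:
  blocked: T9 wants (5, 3), pool (8, 2) — not enough res2
  blocked: T8 wants (2, 3), pool (8, 2) — not enough res2


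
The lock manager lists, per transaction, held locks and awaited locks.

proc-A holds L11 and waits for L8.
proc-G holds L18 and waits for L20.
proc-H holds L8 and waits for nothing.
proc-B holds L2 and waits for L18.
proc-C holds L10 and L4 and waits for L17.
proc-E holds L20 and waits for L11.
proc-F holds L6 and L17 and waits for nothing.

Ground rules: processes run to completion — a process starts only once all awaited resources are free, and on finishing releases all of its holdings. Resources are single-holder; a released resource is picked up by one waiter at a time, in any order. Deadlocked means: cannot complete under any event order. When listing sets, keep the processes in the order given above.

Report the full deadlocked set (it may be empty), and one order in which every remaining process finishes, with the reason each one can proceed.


The deadlocked set is empty.
Key observation: the wait relation is loop-free; peeling off processes with no waits unwinds the whole state.
The rest can finish in the order proc-H, proc-F, proc-C, proc-A, proc-E, proc-G, proc-B.
Walking it through:
  proc-H: no waits; runs immediately, freeing L8
  proc-F: no waits; runs immediately, freeing L6 and L17
  run proc-C (all its waits — L17 — are resolved); releases L10 and L4
  run proc-A (all its waits — L8 — are resolved); releases L11
  run proc-E (all its waits — L11 — are resolved); releases L20
  run proc-G (all its waits — L20 — are resolved); releases L18
  run proc-B (all its waits — L18 — are resolved); releases L2


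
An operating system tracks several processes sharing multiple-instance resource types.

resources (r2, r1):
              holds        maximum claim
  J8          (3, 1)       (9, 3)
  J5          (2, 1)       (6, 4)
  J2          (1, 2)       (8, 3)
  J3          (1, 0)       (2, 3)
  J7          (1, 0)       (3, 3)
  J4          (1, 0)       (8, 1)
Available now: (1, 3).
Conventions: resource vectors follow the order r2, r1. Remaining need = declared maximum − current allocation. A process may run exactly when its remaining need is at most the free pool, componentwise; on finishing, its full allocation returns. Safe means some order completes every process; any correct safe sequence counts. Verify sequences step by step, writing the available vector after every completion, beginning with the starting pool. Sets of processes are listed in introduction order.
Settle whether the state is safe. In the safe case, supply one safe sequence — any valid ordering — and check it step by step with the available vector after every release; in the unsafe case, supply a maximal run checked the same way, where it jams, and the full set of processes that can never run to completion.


UNSAFE — no complete ordering exists.
Key observation: the wall is r2: completing J3, J7 brings the pool only to (3, 3), and all the rest need more.
Going as far as possible: J3, J7; after that, nothing fits. Verifying each step:
  pool = (1, 3)
  J3 needs (1, 3) <= (1, 3) -> finishes; pool += (1, 0) = (2, 3)
  J7 needs (2, 3) <= (2, 3) -> finishes; pool += (1, 0) = (3, 3)
  J8 cannot run: need (6, 2) vs free (3, 3) (insufficient r2)
  J5 cannot run: need (4, 3) vs free (3, 3) (insufficient r2)
  J2 cannot run: need (7, 1) vs free (3, 3) (insufficient r2)
  J4 cannot run: need (7, 1) vs free (3, 3) (insufficient r2)
Permanently blocked: J8, J5, J2 and J4.


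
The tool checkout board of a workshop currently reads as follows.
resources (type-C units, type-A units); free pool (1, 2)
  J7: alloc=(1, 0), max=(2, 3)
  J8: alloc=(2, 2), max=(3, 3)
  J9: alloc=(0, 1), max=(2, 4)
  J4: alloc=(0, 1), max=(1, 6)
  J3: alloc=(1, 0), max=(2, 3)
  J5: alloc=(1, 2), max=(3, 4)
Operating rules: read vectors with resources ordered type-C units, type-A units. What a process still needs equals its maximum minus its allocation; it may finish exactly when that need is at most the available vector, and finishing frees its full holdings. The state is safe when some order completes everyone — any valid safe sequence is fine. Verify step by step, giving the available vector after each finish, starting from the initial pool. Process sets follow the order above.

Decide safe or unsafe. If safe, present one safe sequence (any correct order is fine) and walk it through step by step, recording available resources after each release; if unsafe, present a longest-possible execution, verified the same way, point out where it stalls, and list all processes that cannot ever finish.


SAFE. One safe sequence: J8, J5, J7, J4, J3, J9.
Key observation: the order's first zero-slack moment is J8 ((1, 1) needed, (1, 2) free — a requested resource with nothing to spare).
Step-by-step check:
  pool = (1, 2)
  J8 needs (1, 1) <= (1, 2) -> finishes; pool += (2, 2) = (3, 4)
  J5 needs (2, 2) <= (3, 4) -> finishes; pool += (1, 2) = (4, 6)
  J7 needs (1, 3) <= (4, 6) -> finishes; pool += (1, 0) = (5, 6)
  J4 needs (1, 5) <= (5, 6) -> finishes; pool += (0, 1) = (5, 7)
  J3 needs (1, 3) <= (5, 7) -> finishes; pool += (1, 0) = (6, 7)
  J9 needs (2, 3) <= (6, 7) -> finishes; pool += (0, 1) = (6, 8)


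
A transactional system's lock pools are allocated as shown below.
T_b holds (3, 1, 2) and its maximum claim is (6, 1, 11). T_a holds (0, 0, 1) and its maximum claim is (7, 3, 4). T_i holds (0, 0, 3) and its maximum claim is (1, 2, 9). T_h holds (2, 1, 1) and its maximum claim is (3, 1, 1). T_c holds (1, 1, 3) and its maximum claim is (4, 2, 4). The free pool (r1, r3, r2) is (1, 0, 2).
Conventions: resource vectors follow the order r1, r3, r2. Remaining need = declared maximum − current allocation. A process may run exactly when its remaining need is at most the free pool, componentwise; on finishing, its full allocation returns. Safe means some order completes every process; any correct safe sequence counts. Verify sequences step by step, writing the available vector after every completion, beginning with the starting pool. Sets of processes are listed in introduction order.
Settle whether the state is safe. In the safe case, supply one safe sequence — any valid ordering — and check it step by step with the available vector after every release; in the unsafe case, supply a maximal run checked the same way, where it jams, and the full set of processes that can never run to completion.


SAFE — a valid safe sequence is T_h, T_c, T_i, T_b, T_a.
Key observation: at T_h the run first touches a limit — (1, 0, 0) against (1, 0, 2), exact on a resource it actually requests.
Step-by-step check:
  pool = (1, 0, 2)
  T_h needs (1, 0, 0) <= (1, 0, 2) -> finishes; pool += (2, 1, 1) = (3, 1, 3)
  T_c needs (3, 1, 1) <= (3, 1, 3) -> finishes; pool += (1, 1, 3) = (4, 2, 6)
  T_i needs (1, 2, 6) <= (4, 2, 6) -> finishes; pool += (0, 0, 3) = (4, 2, 9)
  T_b needs (3, 0, 9) <= (4, 2, 9) -> finishes; pool += (3, 1, 2) = (7, 3, 11)
  T_a needs (7, 3, 3) <= (7, 3, 11) -> finishes; pool += (0, 0, 1) = (7, 3, 12)


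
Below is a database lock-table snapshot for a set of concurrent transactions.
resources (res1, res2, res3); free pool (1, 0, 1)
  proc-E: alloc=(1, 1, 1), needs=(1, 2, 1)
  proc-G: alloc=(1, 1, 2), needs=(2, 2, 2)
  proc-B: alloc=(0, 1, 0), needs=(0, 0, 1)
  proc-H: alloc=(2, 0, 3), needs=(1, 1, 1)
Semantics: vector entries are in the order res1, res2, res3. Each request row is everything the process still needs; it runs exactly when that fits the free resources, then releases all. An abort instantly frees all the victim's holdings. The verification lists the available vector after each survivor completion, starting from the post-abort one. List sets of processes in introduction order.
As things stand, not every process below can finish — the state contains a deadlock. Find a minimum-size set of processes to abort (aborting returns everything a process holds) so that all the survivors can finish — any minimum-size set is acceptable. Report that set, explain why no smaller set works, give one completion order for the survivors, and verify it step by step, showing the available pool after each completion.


Abort proc-G.
Key observation: proc-E could never have finished before the abort; with (1, 1, 2) returned by proc-G, it fits at step 3.
No smaller set exists: with zero aborts the deadlock remains.
The survivors complete as proc-B, proc-H, proc-E. Verifying each step (starting from the post-abort pool):
  pool = (2, 1, 3)
  proc-B needs (0, 0, 1) <= (2, 1, 3) -> finishes; pool += (0, 1, 0) = (2, 2, 3)
  proc-H needs (1, 1, 1) <= (2, 2, 3) -> finishes; pool += (2, 0, 3) = (4, 2, 6)
  proc-E needs (1, 2, 1) <= (4, 2, 6) -> finishes; pool += (1, 1, 1) = (5, 3, 7)
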